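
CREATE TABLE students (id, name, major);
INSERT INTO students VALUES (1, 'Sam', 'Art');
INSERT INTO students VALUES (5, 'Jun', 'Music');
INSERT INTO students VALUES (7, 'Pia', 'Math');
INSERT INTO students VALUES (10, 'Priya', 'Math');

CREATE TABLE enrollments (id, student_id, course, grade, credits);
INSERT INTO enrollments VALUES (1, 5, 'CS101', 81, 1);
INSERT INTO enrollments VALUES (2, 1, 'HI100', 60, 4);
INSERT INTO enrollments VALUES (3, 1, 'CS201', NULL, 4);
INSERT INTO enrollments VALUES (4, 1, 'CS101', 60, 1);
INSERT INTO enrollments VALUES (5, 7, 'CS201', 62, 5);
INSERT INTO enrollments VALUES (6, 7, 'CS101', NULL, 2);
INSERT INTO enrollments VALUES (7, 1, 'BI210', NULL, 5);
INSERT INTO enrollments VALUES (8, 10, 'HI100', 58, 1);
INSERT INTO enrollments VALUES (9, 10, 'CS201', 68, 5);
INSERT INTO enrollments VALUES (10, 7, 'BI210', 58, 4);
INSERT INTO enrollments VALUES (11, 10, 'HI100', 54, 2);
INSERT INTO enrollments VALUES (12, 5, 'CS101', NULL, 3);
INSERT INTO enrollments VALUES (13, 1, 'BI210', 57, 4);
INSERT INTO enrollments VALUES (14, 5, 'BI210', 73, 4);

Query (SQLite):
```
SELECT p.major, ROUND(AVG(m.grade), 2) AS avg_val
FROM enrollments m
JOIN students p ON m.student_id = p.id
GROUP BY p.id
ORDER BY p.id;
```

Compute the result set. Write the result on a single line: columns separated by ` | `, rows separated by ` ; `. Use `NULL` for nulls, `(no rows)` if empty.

Art | 59 ; Music | 77 ; Math | 60 ; Math | 60

Join each enrollments row to its students via student_id.
Group joined rows by students.id; compute ROUND(AVG(m.grade), 2) per group.
  1: ids {2, 3, 4, 7, 13} → ROUND(AVG(m.grade), 2)=59
  5: ids {1, 12, 14} → ROUND(AVG(m.grade), 2)=77
  7: ids {5, 6, 10} → ROUND(AVG(m.grade), 2)=60
  10: ids {8, 9, 11} → ROUND(AVG(m.grade), 2)=60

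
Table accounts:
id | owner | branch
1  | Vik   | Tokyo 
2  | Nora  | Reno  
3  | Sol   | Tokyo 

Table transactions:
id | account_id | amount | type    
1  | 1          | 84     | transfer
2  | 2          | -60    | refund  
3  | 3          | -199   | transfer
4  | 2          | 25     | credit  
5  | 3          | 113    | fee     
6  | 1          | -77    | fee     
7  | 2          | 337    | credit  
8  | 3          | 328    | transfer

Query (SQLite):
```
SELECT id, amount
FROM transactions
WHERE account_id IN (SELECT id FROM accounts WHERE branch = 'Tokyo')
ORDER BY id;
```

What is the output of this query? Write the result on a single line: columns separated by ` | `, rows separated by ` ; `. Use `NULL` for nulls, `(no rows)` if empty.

Inner query: accounts.id where branch = 'Tokyo'.
Outer: keep transactions rows whose account_id is in that set.
Inner query → {1, 3}

1 | 84 ; 3 | -199 ; 5 | 113 ; 6 | -77 ; 8 | 328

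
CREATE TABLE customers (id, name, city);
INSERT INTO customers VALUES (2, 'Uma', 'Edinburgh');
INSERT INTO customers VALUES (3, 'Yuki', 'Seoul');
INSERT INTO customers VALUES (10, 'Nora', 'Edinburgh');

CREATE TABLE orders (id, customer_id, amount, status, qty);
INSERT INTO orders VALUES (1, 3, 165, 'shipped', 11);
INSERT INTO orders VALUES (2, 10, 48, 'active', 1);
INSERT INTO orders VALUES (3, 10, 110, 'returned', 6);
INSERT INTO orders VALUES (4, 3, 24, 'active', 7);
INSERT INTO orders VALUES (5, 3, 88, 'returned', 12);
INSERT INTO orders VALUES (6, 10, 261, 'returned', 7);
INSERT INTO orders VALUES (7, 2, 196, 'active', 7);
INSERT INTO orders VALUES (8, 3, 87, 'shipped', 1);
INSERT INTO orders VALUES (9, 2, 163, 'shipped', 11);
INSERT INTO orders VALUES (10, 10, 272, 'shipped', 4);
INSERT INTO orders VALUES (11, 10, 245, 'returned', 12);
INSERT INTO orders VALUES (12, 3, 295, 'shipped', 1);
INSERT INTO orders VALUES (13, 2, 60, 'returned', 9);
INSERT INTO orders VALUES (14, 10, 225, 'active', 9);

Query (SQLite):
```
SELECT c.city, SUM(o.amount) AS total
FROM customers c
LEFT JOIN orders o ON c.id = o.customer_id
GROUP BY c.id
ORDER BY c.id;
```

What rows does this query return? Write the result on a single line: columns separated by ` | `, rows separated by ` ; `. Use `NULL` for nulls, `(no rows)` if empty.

Edinburgh | 419 ; Seoul | 659 ; Edinburgh | 1161

LEFT JOIN keeps every customers row; unmatched ones get NULL for orders columns.
Group by customers.id and compute SUM(o.amount). SUM over an all-NULL group is NULL.
  2: ids {7, 9, 13} → SUM(o.amount)=419
  3: ids {1, 4, 5, 8, 12} → SUM(o.amount)=659
  10: ids {2, 3, 6, 10, 11, 14} → SUM(o.amount)=1161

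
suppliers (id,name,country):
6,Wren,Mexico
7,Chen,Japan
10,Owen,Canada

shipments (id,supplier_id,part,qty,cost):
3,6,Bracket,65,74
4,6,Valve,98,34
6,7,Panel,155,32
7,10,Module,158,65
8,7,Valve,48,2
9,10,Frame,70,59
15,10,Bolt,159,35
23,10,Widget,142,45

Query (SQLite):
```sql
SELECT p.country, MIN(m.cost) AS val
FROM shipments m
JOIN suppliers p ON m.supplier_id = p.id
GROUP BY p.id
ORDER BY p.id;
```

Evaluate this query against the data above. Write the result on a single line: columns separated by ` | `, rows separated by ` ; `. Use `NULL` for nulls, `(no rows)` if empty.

Join each shipments row to its suppliers via supplier_id.
Group joined rows by suppliers.id; compute MIN(m.cost) per group.
  6: ids {3, 4} → MIN(m.cost)=34
  7: ids {6, 8} → MIN(m.cost)=2
  10: ids {7, 9, 15, 23} → MIN(m.cost)=35

Mexico | 34 ; Japan | 2 ; Canada | 35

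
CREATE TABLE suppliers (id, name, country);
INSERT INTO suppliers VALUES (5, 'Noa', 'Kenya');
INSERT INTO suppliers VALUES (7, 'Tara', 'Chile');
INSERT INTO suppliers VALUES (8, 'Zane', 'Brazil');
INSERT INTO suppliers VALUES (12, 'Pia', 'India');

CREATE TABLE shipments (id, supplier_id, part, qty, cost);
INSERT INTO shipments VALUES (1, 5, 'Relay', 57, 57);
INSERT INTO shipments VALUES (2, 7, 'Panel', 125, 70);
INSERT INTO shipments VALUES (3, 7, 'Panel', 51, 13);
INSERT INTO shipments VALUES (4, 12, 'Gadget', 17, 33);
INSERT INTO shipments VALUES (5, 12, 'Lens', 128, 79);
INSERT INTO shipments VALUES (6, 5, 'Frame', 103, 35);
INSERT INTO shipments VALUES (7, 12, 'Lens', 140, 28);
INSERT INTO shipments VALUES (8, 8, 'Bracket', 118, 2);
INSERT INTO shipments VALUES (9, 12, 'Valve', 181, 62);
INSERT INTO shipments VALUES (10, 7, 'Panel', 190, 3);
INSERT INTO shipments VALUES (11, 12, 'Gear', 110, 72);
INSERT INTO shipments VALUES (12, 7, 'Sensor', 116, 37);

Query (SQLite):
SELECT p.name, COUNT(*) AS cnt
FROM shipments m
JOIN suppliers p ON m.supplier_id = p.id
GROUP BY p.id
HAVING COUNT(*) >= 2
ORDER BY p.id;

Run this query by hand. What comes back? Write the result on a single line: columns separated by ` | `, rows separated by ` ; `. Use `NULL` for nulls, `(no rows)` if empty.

Noa | 2 ; Tara | 4 ; Pia | 5

Join each shipments row to its suppliers via supplier_id.
Group joined rows by suppliers.id; compute COUNT(*) per group.
HAVING: keep groups with count ≥ 2.
  5: ids {1, 6} → COUNT(*)=2
  7: ids {2, 3, 10, 12} → COUNT(*)=4
  8: ids {8} → COUNT(*)=1
  12: ids {4, 5, 7, 9, 11} → COUNT(*)=5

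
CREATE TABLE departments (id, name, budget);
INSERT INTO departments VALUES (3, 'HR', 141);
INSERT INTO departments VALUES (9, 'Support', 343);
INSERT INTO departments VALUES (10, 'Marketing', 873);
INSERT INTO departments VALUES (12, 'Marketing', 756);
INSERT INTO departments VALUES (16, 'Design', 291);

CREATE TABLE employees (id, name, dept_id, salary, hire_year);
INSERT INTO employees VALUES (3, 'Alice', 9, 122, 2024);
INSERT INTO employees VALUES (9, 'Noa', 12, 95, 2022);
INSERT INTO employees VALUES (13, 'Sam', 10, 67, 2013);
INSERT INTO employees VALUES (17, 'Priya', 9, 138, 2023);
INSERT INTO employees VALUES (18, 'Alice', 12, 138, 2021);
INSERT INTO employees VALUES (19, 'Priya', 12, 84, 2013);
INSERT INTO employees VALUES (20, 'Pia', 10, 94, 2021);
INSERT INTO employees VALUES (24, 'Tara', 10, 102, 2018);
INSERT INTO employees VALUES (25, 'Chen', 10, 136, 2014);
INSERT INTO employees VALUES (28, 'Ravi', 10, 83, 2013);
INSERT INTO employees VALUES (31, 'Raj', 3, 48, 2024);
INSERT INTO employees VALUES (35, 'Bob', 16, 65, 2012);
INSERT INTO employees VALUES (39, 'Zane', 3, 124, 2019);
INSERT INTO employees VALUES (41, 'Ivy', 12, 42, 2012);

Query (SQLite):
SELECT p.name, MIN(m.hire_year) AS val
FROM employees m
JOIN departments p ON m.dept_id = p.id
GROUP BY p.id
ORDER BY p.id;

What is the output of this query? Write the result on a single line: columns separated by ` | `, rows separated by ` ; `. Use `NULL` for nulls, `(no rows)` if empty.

HR | 2019 ; Support | 2023 ; Marketing | 2013 ; Marketing | 2012 ; Design | 2012

Join each employees row to its departments via dept_id.
Group joined rows by departments.id; compute MIN(m.hire_year) per group.
  3: ids {31, 39} → MIN(m.hire_year)=2019
  9: ids {3, 17} → MIN(m.hire_year)=2023
  10: ids {13, 20, 24, 25, 28} → MIN(m.hire_year)=2013
  12: ids {9, 18, 19, 41} → MIN(m.hire_year)=2012
  16: ids {35} → MIN(m.hire_year)=2012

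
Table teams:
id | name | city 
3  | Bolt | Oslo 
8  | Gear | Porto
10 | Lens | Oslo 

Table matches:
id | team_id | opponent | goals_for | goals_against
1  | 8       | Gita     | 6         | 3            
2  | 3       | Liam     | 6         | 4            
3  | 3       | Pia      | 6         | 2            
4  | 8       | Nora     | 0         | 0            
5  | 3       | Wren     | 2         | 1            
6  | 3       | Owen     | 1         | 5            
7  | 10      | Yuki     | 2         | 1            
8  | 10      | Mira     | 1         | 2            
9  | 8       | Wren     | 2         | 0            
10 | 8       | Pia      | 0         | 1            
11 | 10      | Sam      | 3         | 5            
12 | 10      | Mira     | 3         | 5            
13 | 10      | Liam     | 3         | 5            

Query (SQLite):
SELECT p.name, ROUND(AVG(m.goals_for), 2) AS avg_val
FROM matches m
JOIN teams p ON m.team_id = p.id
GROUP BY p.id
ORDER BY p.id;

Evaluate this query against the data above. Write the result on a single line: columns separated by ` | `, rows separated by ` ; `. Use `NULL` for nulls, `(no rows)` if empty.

Join each matches row to its teams via team_id.
Group joined rows by teams.id; compute ROUND(AVG(m.goals_for), 2) per group.
  3: ids {2, 3, 5, 6} → ROUND(AVG(m.goals_for), 2)=3.75
  8: ids {1, 4, 9, 10} → ROUND(AVG(m.goals_for), 2)=2
  10: ids {7, 8, 11, 12, 13} → ROUND(AVG(m.goals_for), 2)=2.4

Bolt | 3.75 ; Gear | 2 ; Lens | 2.4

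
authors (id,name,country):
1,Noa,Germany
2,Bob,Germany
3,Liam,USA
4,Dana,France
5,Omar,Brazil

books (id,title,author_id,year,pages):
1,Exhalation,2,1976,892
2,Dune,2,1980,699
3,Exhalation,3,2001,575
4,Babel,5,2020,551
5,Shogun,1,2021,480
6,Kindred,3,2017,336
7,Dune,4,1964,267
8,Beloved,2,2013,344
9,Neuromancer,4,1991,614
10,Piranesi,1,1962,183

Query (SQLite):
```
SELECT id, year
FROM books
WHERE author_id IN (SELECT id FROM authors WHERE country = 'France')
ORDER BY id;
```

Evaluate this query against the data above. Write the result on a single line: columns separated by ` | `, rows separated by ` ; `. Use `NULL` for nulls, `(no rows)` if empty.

Inner query: authors.id where country = 'France'.
Outer: keep books rows whose author_id is in that set.
Inner query → {4}

7 | 1964 ; 9 | 1991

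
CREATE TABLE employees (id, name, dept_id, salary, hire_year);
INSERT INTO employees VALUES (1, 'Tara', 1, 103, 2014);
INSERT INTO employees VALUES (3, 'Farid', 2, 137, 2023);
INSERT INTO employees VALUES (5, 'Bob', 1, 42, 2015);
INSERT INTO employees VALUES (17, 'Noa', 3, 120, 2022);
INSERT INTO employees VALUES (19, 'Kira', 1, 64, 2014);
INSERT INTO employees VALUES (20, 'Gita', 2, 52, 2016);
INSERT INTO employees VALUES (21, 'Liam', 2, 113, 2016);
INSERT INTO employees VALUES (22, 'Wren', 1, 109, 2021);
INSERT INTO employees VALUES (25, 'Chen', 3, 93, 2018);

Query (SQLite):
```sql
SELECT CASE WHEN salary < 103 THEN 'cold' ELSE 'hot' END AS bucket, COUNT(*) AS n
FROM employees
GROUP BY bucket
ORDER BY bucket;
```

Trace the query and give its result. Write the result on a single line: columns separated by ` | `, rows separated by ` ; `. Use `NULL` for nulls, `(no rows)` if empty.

Bucket rows by salary < 103 → 'cold' else 'hot'; count each bucket.

cold | 4 ; hot | 5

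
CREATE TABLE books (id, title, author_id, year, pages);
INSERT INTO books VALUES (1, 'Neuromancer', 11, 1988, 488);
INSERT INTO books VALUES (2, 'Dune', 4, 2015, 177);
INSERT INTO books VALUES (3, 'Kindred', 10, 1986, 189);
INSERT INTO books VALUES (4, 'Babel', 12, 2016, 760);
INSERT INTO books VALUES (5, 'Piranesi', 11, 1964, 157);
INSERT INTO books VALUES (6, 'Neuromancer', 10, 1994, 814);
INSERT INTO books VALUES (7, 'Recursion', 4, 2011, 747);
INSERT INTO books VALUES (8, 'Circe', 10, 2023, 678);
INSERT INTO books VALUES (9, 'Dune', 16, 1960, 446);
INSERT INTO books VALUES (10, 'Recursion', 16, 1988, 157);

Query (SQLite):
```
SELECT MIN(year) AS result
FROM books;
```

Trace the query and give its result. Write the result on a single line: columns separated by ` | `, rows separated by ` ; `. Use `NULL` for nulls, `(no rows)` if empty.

1960

All year values: [1988, 2015, 1986, 2016, 1964, 1994, 2011, 2023, 1960, 1988].
MIN of non-NULL values = 1960.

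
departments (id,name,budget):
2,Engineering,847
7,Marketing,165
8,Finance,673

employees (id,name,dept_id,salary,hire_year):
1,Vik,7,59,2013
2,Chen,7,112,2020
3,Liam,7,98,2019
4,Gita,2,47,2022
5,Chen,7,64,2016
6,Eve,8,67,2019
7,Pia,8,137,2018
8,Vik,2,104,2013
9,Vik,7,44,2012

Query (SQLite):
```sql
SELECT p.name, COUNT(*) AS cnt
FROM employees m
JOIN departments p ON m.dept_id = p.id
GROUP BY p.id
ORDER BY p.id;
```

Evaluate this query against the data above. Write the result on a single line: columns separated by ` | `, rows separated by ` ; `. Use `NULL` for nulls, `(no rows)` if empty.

Engineering | 2 ; Marketing | 5 ; Finance | 2

Join each employees row to its departments via dept_id.
Group joined rows by departments.id; compute COUNT(*) per group.
  2: ids {4, 8} → COUNT(*)=2
  7: ids {1, 2, 3, 5, 9} → COUNT(*)=5
  8: ids {6, 7} → COUNT(*)=2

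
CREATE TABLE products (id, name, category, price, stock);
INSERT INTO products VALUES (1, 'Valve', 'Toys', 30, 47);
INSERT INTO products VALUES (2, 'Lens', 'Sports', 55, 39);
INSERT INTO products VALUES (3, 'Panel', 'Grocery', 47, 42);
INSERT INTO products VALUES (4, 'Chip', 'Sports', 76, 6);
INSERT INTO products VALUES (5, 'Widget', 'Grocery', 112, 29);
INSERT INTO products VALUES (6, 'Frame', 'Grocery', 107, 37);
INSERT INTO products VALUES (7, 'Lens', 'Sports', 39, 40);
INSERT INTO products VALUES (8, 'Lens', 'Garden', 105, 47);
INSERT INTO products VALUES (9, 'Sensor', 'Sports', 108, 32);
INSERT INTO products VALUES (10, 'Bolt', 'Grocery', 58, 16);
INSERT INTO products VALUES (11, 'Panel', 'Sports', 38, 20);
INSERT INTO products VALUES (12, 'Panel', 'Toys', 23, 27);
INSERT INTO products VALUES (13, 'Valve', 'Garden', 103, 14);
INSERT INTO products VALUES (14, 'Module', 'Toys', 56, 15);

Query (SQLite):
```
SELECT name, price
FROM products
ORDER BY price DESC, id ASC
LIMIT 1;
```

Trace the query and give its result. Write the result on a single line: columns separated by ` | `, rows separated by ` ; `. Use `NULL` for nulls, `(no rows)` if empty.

Widget | 112

Sort by price desc, tiebreak id asc: (112, id=5), (108, id=9), (107, id=6), (105, id=8) …. Take first 1.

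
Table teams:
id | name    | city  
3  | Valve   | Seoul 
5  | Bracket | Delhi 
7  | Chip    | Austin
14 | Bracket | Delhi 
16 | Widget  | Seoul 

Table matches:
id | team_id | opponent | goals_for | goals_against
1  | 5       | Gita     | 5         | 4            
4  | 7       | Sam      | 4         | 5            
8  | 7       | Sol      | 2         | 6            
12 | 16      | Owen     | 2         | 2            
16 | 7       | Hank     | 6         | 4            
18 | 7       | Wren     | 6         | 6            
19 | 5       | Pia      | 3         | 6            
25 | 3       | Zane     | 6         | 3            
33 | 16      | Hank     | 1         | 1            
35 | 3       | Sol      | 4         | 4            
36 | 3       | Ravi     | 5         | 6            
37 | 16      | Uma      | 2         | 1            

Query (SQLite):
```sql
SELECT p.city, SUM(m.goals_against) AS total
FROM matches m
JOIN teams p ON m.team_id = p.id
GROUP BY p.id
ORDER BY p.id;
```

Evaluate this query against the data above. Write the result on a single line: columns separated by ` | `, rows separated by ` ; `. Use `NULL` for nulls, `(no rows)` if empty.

Seoul | 13 ; Delhi | 10 ; Austin | 21 ; Seoul | 4

Join each matches row to its teams via team_id.
Group joined rows by teams.id; compute SUM(m.goals_against) per group.
  3: ids {25, 35, 36} → SUM(m.goals_against)=13
  5: ids {1, 19} → SUM(m.goals_against)=10
  7: ids {4, 8, 16, 18} → SUM(m.goals_against)=21
  16: ids {12, 33, 37} → SUM(m.goals_against)=4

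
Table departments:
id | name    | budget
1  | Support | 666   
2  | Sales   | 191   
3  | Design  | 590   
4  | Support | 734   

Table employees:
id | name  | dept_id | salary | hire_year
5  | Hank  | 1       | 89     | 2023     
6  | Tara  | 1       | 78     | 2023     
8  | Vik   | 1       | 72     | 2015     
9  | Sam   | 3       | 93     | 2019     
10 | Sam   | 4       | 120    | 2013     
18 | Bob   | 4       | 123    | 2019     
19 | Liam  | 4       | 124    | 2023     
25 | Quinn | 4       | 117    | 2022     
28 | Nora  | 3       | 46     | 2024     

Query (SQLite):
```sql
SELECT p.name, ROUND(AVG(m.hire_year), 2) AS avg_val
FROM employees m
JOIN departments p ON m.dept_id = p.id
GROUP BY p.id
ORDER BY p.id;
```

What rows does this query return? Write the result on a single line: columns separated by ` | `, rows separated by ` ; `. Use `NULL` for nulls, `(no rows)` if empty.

Join each employees row to its departments via dept_id.
Group joined rows by departments.id; compute ROUND(AVG(m.hire_year), 2) per group.
  1: ids {5, 6, 8} → ROUND(AVG(m.hire_year), 2)=2020.33
  3: ids {9, 28} → ROUND(AVG(m.hire_year), 2)=2021.5
  4: ids {10, 18, 19, 25} → ROUND(AVG(m.hire_year), 2)=2019.25

Support | 2020.33 ; Design | 2021.5 ; Support | 2019.25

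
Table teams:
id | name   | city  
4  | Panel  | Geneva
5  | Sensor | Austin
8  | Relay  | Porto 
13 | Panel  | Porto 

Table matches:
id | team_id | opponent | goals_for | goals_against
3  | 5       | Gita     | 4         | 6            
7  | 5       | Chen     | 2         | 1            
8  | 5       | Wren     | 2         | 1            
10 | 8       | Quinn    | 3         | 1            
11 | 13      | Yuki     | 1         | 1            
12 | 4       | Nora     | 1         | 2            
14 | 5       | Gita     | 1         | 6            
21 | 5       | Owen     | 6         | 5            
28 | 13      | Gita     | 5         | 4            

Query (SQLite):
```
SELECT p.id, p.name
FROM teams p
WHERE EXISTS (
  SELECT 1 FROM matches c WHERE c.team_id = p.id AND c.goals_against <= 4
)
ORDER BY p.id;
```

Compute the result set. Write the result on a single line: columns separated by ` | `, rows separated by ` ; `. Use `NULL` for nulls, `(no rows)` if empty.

4 | Panel ; 5 | Sensor ; 8 | Relay ; 13 | Panel

For each teams row, check whether any matches with matching team_id has goals_against <= 4.
Keep rows where that is true.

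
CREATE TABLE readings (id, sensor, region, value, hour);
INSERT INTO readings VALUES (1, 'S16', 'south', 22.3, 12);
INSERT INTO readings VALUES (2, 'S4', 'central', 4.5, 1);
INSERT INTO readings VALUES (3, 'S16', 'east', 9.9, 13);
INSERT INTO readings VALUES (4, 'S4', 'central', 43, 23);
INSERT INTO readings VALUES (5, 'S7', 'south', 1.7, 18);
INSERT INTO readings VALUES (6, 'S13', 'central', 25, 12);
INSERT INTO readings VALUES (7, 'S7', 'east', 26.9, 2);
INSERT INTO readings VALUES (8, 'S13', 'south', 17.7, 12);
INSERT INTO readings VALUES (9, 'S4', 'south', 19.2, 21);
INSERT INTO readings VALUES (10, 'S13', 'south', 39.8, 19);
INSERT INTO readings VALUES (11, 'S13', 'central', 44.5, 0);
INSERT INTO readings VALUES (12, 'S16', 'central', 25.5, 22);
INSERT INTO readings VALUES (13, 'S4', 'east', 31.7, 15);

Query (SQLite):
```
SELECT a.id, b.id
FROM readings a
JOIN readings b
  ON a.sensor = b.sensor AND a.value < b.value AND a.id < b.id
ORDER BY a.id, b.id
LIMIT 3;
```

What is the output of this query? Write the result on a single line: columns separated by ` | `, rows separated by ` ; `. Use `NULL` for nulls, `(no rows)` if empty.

1 | 12 ; 2 | 4 ; 2 | 9

Pairs (a,b) with same sensor, a.value < b.value, a.id < b.id.
sensor groups: S13:{6,8,10,11} S16:{1,3,12} S4:{2,4,9,13} S7:{5,7}
Ordered by (a.id, b.id); first 3.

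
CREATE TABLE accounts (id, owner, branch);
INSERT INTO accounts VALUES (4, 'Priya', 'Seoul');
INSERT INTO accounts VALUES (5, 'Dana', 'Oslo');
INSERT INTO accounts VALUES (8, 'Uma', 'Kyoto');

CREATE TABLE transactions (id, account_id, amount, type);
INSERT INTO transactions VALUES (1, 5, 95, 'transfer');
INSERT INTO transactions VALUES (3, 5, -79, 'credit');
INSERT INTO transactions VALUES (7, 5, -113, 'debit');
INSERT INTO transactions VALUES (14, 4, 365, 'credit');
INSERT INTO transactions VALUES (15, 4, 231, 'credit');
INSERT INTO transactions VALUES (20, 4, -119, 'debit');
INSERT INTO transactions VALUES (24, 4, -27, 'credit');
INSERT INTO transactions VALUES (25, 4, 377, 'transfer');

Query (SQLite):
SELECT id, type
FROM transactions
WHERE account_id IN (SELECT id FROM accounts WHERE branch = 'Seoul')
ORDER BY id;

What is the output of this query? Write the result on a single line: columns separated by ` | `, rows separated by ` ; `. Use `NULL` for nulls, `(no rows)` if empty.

Inner query: accounts.id where branch = 'Seoul'.
Outer: keep transactions rows whose account_id is in that set.
Inner query → {4}

14 | credit ; 15 | credit ; 20 | debit ; 24 | credit ; 25 | transfer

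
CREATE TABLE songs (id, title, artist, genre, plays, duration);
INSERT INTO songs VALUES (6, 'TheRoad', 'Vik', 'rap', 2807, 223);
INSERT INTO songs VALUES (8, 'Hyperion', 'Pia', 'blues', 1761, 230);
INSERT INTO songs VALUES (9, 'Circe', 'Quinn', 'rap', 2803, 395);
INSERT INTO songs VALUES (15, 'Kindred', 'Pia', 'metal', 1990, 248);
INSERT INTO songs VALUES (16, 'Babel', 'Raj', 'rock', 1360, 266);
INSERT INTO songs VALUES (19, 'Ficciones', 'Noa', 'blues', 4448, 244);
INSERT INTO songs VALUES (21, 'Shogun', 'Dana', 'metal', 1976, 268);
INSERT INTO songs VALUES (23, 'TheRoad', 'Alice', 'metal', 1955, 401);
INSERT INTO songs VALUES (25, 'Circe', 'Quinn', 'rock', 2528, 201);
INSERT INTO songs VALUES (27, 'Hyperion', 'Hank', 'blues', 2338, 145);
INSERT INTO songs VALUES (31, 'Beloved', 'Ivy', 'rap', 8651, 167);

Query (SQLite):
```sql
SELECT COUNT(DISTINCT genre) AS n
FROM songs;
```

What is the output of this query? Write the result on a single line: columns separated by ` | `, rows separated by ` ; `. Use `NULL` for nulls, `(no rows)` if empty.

Count distinct non-NULL genre values.

4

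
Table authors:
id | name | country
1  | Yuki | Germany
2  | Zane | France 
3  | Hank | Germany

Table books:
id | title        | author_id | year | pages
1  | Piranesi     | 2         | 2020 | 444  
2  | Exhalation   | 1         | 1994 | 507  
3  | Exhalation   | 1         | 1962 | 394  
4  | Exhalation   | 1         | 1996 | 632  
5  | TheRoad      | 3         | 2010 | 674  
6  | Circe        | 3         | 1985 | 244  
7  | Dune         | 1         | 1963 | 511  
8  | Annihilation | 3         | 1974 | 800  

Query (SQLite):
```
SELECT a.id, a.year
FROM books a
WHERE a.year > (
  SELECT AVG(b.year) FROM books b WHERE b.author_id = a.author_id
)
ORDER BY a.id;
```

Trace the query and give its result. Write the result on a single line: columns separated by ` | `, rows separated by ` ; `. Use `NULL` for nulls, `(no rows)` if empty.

2 | 1994 ; 4 | 1996 ; 5 | 2010

For each books row a, compute AVG(year) over rows sharing a.author_id.
Keep row a if a.year > that per-group AVG.
  author_id=1: AVG(year) = 1978.75
  author_id=2: AVG(year) = 2020.0
  author_id=3: AVG(year) = 1989.666667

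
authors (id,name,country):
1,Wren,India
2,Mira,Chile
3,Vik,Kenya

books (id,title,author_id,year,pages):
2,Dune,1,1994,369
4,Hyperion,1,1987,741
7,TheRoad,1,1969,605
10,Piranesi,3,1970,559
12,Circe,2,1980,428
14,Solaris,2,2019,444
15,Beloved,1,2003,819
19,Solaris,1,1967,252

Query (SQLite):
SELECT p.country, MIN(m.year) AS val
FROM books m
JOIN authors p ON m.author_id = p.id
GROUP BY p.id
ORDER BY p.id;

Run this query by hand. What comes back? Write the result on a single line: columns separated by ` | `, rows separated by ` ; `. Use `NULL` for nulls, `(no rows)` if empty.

India | 1967 ; Chile | 1980 ; Kenya | 1970

Join each books row to its authors via author_id.
Group joined rows by authors.id; compute MIN(m.year) per group.
  1: ids {2, 4, 7, 15, 19} → MIN(m.year)=1967
  2: ids {12, 14} → MIN(m.year)=1980
  3: ids {10} → MIN(m.year)=1970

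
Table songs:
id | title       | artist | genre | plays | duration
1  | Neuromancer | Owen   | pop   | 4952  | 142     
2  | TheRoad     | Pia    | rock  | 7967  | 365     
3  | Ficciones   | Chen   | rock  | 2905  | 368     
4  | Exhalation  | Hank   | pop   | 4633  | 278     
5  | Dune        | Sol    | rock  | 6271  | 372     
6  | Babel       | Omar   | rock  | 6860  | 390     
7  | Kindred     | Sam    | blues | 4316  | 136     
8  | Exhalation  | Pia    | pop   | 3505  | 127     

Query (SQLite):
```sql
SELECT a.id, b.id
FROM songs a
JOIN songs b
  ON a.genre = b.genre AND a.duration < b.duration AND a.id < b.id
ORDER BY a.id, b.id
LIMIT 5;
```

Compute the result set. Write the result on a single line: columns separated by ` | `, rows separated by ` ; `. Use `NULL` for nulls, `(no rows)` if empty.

1 | 4 ; 2 | 3 ; 2 | 5 ; 2 | 6 ; 3 | 5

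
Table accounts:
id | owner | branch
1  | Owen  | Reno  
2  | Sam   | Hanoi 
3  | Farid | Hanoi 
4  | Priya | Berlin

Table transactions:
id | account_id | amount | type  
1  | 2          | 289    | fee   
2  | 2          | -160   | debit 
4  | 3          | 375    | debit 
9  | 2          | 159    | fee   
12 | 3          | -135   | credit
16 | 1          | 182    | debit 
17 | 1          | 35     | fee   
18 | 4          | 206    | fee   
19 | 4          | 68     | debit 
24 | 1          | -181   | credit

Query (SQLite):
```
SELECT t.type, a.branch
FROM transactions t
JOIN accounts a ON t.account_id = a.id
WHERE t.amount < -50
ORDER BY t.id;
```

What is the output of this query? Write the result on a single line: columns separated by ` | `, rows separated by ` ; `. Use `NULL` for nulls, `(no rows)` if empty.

debit | Hanoi ; credit | Hanoi ; credit | Reno

Each transactions row matches the accounts row where account_id = accounts.id.
Then keep rows with t.amount < -50.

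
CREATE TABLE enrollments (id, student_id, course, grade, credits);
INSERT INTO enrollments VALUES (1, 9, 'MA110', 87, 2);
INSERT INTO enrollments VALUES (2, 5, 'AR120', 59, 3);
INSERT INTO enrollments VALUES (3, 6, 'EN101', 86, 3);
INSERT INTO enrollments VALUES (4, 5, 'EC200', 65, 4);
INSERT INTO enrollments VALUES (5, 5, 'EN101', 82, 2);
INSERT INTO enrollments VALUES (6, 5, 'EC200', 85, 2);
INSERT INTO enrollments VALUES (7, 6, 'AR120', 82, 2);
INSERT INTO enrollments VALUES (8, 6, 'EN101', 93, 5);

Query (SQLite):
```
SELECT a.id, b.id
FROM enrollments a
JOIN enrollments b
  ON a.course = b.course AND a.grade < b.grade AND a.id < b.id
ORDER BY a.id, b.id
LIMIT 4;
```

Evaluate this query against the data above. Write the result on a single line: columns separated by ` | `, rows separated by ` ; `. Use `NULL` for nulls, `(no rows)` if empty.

2 | 7 ; 3 | 8 ; 4 | 6 ; 5 | 8

Pairs (a,b) with same course, a.grade < b.grade, a.id < b.id.
course groups: AR120:{2,7} EC200:{4,6} EN101:{3,5,8} MA110:{1}
Ordered by (a.id, b.id); first 4.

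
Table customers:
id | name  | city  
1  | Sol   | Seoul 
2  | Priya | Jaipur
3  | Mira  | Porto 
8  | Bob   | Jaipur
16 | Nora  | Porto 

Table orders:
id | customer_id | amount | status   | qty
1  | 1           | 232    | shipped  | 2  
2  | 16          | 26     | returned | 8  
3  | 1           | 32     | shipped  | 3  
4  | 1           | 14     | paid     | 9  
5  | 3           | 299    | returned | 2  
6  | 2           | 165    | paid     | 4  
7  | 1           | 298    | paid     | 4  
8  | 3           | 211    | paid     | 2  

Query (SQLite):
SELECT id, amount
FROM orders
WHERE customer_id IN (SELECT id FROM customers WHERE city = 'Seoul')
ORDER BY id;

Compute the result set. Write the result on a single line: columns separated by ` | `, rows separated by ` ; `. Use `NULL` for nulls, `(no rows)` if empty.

1 | 232 ; 3 | 32 ; 4 | 14 ; 7 | 298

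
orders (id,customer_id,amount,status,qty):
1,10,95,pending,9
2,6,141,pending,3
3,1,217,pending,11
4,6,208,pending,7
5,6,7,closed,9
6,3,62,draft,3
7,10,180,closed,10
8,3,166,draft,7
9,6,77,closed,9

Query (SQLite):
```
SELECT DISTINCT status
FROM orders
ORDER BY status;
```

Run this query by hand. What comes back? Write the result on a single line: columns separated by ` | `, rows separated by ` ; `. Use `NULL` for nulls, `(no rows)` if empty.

Collect distinct status values from orders.

closed ; draft ; pending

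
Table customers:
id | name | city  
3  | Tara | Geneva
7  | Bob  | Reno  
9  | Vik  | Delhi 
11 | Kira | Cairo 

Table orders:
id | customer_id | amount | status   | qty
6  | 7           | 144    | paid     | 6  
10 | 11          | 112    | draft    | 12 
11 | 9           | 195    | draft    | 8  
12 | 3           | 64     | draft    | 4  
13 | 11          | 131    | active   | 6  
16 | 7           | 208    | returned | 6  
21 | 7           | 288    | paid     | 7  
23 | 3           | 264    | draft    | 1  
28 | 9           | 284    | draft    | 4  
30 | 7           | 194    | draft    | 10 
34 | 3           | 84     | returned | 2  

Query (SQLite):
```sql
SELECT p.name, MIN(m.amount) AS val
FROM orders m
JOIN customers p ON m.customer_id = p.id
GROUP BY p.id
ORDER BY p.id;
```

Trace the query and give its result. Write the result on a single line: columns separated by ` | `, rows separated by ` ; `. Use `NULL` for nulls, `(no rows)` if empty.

Join each orders row to its customers via customer_id.
Group joined rows by customers.id; compute MIN(m.amount) per group.
  3: ids {12, 23, 34} → MIN(m.amount)=64
  7: ids {6, 16, 21, 30} → MIN(m.amount)=144
  9: ids {11, 28} → MIN(m.amount)=195
  11: ids {10, 13} → MIN(m.amount)=112

Tara | 64 ; Bob | 144 ; Vik | 195 ; Kira | 112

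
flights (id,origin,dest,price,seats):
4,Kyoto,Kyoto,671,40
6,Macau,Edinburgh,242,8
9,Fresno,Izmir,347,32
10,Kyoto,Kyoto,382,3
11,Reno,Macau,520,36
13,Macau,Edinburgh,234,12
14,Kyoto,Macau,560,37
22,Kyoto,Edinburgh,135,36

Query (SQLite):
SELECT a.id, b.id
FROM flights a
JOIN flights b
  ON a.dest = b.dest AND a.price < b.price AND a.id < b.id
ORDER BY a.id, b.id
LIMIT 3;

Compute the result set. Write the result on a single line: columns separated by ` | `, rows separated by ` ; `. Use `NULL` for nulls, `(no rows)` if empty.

11 | 14

Pairs (a,b) with same dest, a.price < b.price, a.id < b.id.
dest groups: Edinburgh:{6,13,22} Izmir:{9} Kyoto:{4,10} Macau:{11,14}
Ordered by (a.id, b.id); first 3.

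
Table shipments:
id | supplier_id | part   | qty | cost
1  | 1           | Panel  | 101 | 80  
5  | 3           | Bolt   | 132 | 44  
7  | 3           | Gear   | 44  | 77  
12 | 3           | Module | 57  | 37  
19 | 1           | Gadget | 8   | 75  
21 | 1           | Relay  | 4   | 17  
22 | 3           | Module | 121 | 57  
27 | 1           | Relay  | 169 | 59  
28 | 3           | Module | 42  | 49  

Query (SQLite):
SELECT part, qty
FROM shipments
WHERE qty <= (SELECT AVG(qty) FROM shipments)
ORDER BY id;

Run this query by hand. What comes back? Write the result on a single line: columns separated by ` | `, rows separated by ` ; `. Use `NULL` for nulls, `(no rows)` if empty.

Gear | 44 ; Module | 57 ; Gadget | 8 ; Relay | 4 ; Module | 42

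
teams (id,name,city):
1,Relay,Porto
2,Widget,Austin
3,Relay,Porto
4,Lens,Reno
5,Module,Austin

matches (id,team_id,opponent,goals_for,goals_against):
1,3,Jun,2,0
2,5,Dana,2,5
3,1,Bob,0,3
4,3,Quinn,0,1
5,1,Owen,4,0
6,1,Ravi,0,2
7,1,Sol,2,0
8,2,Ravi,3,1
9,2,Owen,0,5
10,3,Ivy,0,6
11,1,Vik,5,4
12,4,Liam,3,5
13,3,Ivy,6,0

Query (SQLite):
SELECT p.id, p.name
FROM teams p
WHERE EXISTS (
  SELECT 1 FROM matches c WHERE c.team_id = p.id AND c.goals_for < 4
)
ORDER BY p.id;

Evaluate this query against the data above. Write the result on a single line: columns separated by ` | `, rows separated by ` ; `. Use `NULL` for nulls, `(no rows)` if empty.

For each teams row, check whether any matches with matching team_id has goals_for < 4.
Keep rows where that is true.

1 | Relay ; 2 | Widget ; 3 | Relay ; 4 | Lens ; 5 | Module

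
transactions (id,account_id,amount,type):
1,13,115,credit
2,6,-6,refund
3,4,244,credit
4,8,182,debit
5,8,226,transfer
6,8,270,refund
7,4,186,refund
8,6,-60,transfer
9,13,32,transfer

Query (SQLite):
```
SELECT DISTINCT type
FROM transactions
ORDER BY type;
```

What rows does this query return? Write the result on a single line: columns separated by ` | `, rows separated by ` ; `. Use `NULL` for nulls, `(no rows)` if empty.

Collect distinct type values from transactions.

credit ; debit ; refund ; transfer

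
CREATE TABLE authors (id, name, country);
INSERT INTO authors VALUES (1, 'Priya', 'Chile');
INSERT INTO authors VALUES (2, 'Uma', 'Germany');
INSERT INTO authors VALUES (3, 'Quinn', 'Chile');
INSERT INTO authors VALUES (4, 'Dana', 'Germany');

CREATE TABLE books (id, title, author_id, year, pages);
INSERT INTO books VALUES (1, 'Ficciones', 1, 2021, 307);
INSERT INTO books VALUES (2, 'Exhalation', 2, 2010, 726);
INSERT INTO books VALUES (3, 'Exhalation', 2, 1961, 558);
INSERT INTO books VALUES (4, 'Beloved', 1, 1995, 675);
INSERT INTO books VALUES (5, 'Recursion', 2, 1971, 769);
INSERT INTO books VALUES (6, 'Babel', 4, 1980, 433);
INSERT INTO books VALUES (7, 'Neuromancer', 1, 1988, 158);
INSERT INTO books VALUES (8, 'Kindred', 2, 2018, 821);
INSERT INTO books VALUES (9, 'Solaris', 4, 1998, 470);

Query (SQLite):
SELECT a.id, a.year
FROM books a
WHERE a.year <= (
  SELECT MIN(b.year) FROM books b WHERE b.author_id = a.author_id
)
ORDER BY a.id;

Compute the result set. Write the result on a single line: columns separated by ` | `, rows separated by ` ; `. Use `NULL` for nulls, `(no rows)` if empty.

For each books row a, compute MIN(year) over rows sharing a.author_id.
Keep row a if a.year <= that per-group MIN.
  author_id=1: MIN(year) = 1988
  author_id=2: MIN(year) = 1961
  author_id=4: MIN(year) = 1980

3 | 1961 ; 6 | 1980 ; 7 | 1988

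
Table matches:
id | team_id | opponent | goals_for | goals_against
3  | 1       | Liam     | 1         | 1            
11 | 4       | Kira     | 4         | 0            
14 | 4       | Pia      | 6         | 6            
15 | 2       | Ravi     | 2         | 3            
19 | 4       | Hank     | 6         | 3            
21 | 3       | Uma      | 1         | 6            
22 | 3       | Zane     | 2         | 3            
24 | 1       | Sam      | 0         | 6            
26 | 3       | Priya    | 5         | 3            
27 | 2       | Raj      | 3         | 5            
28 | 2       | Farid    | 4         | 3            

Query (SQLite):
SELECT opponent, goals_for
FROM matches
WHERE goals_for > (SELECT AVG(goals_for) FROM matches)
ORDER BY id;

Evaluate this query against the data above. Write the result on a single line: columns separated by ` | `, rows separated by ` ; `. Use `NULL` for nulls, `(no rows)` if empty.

Kira | 4 ; Pia | 6 ; Hank | 6 ; Priya | 5 ; Farid | 4

Scalar subquery: AVG(goals_for) over all matches rows = 3.090909 (≈; comparison uses full precision).
Keep rows where goals_for > that value.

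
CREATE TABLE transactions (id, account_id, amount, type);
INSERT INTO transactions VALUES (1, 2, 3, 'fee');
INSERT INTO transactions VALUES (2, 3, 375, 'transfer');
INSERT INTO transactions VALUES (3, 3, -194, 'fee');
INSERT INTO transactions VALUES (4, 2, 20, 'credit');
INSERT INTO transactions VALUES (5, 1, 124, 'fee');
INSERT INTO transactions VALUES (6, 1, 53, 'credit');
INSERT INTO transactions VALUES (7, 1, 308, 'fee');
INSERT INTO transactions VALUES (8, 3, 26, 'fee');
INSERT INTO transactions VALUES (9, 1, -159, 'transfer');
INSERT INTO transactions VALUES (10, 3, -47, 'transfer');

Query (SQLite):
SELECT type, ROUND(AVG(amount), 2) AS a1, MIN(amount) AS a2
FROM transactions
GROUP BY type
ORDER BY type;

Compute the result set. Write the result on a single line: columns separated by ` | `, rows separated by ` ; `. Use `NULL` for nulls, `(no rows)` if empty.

Group transactions by type.
Per group compute: ROUND(AVG(amount), 2), MIN(amount).
  credit: ids {4, 6} → ROUND(AVG(amount), 2)=36.5, MIN(amount)=20
  fee: ids {1, 3, 5, 7, 8} → ROUND(AVG(amount), 2)=53.4, MIN(amount)=-194
  transfer: ids {2, 9, 10} → ROUND(AVG(amount), 2)=56.33, MIN(amount)=-159

credit | 36.5 | 20 ; fee | 53.4 | -194 ; transfer | 56.33 | -159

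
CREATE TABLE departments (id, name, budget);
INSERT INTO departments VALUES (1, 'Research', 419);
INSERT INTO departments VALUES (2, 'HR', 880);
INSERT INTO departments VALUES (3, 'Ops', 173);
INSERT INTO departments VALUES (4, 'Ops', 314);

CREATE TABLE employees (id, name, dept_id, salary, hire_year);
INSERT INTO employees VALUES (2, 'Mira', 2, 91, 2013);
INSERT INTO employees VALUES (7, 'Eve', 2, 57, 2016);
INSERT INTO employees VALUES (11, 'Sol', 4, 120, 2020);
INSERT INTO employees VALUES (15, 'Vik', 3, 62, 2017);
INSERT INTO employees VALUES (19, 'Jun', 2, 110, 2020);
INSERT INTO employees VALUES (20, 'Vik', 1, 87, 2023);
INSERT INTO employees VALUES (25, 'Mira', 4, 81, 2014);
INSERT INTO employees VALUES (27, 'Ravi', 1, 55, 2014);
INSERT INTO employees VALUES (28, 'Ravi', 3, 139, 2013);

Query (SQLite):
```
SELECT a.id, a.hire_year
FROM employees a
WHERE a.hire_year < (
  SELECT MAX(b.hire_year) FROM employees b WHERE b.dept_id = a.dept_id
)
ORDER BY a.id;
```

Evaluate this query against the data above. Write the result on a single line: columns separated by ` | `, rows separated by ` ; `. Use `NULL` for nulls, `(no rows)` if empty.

For each employees row a, compute MAX(hire_year) over rows sharing a.dept_id.
Keep row a if a.hire_year < that per-group MAX.
  dept_id=1: MAX(hire_year) = 2023
  dept_id=2: MAX(hire_year) = 2020
  dept_id=3: MAX(hire_year) = 2017
  dept_id=4: MAX(hire_year) = 2020

2 | 2013 ; 7 | 2016 ; 25 | 2014 ; 27 | 2014 ; 28 | 2013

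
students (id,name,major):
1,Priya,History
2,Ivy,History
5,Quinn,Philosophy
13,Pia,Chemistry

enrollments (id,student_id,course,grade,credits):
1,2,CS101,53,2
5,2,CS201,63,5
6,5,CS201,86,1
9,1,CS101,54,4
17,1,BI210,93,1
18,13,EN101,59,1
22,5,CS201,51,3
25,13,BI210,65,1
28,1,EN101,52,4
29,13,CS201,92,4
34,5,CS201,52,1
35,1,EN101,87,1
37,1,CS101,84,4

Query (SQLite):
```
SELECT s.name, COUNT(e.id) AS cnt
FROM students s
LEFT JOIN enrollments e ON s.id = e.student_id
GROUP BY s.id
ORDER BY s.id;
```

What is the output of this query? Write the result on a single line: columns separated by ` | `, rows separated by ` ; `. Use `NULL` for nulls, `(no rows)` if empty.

LEFT JOIN keeps every students row; unmatched ones get NULL for enrollments columns.
Group by students.id and compute COUNT(e.id). COUNT(col) of an all-NULL group is 0.
  1: ids {9, 17, 28, 35, 37} → COUNT(e.id)=5
  2: ids {1, 5} → COUNT(e.id)=2
  5: ids {6, 22, 34} → COUNT(e.id)=3
  13: ids {18, 25, 29} → COUNT(e.id)=3

Priya | 5 ; Ivy | 2 ; Quinn | 3 ; Pia | 3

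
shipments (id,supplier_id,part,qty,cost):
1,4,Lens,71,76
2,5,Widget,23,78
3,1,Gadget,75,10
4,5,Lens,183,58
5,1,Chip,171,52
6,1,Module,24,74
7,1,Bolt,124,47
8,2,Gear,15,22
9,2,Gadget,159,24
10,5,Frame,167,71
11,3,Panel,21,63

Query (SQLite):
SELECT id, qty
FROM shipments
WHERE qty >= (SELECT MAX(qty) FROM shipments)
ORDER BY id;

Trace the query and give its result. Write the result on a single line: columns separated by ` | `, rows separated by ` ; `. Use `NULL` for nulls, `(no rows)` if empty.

Scalar subquery: MAX(qty) over all shipments rows = 183.
Keep rows where qty >= that value.

4 | 183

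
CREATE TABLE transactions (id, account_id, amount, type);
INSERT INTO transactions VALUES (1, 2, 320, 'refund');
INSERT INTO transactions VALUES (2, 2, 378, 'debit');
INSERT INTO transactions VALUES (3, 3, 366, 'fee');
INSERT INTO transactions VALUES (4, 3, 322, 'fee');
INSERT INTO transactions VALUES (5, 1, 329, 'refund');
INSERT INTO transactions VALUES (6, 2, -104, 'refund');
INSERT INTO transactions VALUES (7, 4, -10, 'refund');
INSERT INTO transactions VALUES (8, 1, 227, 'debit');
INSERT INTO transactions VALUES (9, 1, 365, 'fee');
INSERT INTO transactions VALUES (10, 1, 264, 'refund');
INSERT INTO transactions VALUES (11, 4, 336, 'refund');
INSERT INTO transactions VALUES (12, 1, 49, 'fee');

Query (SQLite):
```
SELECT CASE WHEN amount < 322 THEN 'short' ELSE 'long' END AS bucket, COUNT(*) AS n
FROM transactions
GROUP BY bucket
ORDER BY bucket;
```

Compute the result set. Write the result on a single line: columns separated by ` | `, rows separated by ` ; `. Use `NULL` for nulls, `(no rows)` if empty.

long | 6 ; short | 6

Bucket rows by amount < 322 → 'short' else 'long'; count each bucket.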